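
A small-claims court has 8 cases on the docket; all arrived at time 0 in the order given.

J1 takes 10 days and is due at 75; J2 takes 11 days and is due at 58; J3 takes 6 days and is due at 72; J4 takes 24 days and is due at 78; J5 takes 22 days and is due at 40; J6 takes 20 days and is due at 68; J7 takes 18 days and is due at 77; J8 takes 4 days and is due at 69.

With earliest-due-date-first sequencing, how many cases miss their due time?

2

EDD (increasing due date): J5 J2 J6 J8 J3 J1 J7 J4.
J5: 0→22, due 40, tardiness 0
J2: 22→33, due 58, tardiness 0
J6: 33→53, due 68, tardiness 0
J8: 53→57, due 69, tardiness 0
J3: 57→63, due 72, tardiness 0
J1: 63→73, due 75, tardiness 0
J7: 73→91, due 77, tardiness 14
J4: 91→115, due 78, tardiness 37
Late cases: 2.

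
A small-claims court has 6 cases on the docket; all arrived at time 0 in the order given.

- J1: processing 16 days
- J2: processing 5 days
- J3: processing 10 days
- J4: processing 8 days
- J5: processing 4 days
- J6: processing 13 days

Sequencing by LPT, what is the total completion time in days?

LPT (decreasing processing time): J1 J6 J3 J4 J2 J5.
J1: 0→16
J6: 16→29
J3: 29→39
J4: 39→47
J2: 47→52
J5: 52→56
Sum = 16+29+39+47+52+56 = 239.

239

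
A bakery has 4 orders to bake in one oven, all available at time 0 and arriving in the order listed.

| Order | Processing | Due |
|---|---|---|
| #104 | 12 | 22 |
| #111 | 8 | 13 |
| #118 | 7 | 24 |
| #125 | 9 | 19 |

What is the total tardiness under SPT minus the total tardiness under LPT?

-9

SPT (increasing processing time): #118 #111 #125 #104.
#118: 0→7, due 24, tardiness 0
#111: 7→15, due 13, tardiness 2
#125: 15→24, due 19, tardiness 5
#104: 24→36, due 22, tardiness 14
Sum = 0+2+5+14 = 21.
LPT (decreasing processing time): #104 #125 #111 #118.
#104: 0→12, due 22, tardiness 0
#125: 12→21, due 19, tardiness 2
#111: 21→29, due 13, tardiness 16
#118: 29→36, due 24, tardiness 12
Sum = 0+2+16+12 = 30.
Difference = 21 − 30 = -9.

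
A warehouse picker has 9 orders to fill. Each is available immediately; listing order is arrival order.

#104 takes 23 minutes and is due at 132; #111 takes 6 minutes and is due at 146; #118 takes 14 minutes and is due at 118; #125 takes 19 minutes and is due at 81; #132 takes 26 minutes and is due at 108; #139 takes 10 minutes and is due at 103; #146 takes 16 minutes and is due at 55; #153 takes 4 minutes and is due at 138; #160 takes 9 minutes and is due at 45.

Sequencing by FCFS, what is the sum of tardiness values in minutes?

FIFO (arrival order): #104 #111 #118 #125 #132 #139 #146 #153 #160.
#104: 0→23, due 132, tardiness 0
#111: 23→29, due 146, tardiness 0
#118: 29→43, due 118, tardiness 0
#125: 43→62, due 81, tardiness 0
#132: 62→88, due 108, tardiness 0
#139: 88→98, due 103, tardiness 0
#146: 98→114, due 55, tardiness 59
#153: 114→118, due 138, tardiness 0
#160: 118→127, due 45, tardiness 82
Sum = 0+0+0+0+0+0+59+0+82 = 141.

141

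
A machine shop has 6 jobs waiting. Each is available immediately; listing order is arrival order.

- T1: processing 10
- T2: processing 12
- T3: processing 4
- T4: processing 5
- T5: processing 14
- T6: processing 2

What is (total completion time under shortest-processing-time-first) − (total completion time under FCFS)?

-61

SPT (increasing processing time): T6 T3 T4 T1 T2 T5.
T6: 0→2
T3: 2→6
T4: 6→11
T1: 11→21
T2: 21→33
T5: 33→47
Sum = 2+6+11+21+33+47 = 120.
FIFO (arrival order): T1 T2 T3 T4 T5 T6.
T1: 0→10
T2: 10→22
T3: 22→26
T4: 26→31
T5: 31→45
T6: 45→47
Sum = 10+22+26+31+45+47 = 181.
Difference = 120 − 181 = -61.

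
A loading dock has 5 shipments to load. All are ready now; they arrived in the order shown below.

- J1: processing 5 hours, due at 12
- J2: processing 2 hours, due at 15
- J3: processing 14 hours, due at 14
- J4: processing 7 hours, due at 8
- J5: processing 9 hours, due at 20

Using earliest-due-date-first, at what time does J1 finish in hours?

12

EDD (increasing due date): J4 J1 J3 J2 J5.
J4: 0→7
J1: 7→12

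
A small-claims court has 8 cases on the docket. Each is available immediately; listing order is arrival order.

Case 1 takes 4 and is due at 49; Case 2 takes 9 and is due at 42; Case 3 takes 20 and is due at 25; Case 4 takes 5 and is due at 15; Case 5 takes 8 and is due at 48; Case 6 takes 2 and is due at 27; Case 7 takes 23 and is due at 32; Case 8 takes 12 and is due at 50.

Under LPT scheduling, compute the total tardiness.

219

LPT (decreasing processing time): Case 7 Case 3 Case 8 Case 2 Case 5 Case 4 Case 1 Case 6.
Case 7: 0→23, due 32, tardiness 0
Case 3: 23→43, due 25, tardiness 18
Case 8: 43→55, due 50, tardiness 5
Case 2: 55→64, due 42, tardiness 22
Case 5: 64→72, due 48, tardiness 24
Case 4: 72→77, due 15, tardiness 62
Case 1: 77→81, due 49, tardiness 32
Case 6: 81→83, due 27, tardiness 56
Sum = 0+18+5+22+24+62+32+56 = 219.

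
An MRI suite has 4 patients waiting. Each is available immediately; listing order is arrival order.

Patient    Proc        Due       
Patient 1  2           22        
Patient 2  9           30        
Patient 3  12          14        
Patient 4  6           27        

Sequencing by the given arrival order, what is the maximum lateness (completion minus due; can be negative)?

FIFO (arrival order): Patient 1 Patient 2 Patient 3 Patient 4.
Patient 1: 0→2, due 22, lateness -20
Patient 2: 2→11, due 30, lateness -19
Patient 3: 11→23, due 14, lateness 9
Patient 4: 23→29, due 27, lateness 2
Maximum = 9.

9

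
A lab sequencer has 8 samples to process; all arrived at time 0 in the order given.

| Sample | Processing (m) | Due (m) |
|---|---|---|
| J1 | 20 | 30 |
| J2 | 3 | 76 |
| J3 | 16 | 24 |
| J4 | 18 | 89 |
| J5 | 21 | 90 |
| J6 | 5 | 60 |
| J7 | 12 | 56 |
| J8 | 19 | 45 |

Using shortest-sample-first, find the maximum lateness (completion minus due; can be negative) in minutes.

63

SPT (increasing processing time): J2 J6 J7 J3 J4 J8 J1 J5.
J2: 0→3, due 76, lateness -73
J6: 3→8, due 60, lateness -52
J7: 8→20, due 56, lateness -36
J3: 20→36, due 24, lateness 12
J4: 36→54, due 89, lateness -35
J8: 54→73, due 45, lateness 28
J1: 73→93, due 30, lateness 63
J5: 93→114, due 90, lateness 24
Maximum = 63.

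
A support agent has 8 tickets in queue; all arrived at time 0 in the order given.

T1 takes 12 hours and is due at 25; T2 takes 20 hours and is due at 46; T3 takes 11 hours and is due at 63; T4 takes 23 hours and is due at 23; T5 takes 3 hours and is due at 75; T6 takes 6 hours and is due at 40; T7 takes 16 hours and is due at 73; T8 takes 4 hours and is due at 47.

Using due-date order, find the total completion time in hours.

EDD (increasing due date): T4 T1 T6 T2 T8 T3 T7 T5.
T4: 0→23
T1: 23→35
T6: 35→41
T2: 41→61
T8: 61→65
T3: 65→76
T7: 76→92
T5: 92→95
Sum = 23+35+41+61+65+76+92+95 = 488.

488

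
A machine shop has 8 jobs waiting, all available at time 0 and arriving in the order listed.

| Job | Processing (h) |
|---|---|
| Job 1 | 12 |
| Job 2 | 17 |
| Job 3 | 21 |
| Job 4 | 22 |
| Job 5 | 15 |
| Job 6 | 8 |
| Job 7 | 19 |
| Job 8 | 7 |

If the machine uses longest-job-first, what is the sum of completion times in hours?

641

LPT (decreasing processing time): Job 4 Job 3 Job 7 Job 2 Job 5 Job 1 Job 6 Job 8.
Job 4: 0→22
Job 3: 22→43
Job 7: 43→62
Job 2: 62→79
Job 5: 79→94
Job 1: 94→106
Job 6: 106→114
Job 8: 114→121
Sum = 22+43+62+79+94+106+114+121 = 641.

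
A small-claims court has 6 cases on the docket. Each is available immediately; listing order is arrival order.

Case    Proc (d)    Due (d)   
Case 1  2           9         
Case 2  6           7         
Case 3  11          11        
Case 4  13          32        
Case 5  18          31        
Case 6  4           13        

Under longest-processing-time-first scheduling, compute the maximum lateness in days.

45

LPT (decreasing processing time): Case 5 Case 4 Case 3 Case 2 Case 6 Case 1.
Case 5: 0→18, due 31, lateness -13
Case 4: 18→31, due 32, lateness -1
Case 3: 31→42, due 11, lateness 31
Case 2: 42→48, due 7, lateness 41
Case 6: 48→52, due 13, lateness 39
Case 1: 52→54, due 9, lateness 45
Maximum = 45.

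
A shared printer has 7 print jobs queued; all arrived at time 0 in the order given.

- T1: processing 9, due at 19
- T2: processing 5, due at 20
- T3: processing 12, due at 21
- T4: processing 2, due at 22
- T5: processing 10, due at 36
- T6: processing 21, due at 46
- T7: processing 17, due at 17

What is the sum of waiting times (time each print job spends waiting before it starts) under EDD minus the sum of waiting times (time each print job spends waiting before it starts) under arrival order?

43

EDD (increasing due date): T7 T1 T2 T3 T4 T5 T6.
T7: waits 0, runs 0→17
T1: waits 17, runs 17→26
T2: waits 26, runs 26→31
T3: waits 31, runs 31→43
T4: waits 43, runs 43→45
T5: waits 45, runs 45→55
T6: waits 55, runs 55→76
Sum = 0+17+26+31+43+45+55 = 217.
FIFO (arrival order): T1 T2 T3 T4 T5 T6 T7.
T1: waits 0, runs 0→9
T2: waits 9, runs 9→14
T3: waits 14, runs 14→26
T4: waits 26, runs 26→28
T5: waits 28, runs 28→38
T6: waits 38, runs 38→59
T7: waits 59, runs 59→76
Sum = 0+9+14+26+28+38+59 = 174.
Difference = 217 − 174 = 43.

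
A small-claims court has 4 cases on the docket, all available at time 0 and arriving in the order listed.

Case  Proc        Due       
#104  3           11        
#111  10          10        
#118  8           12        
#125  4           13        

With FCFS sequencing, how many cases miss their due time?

FIFO (arrival order): #104 #111 #118 #125.
#104: 0→3, due 11, tardiness 0
#111: 3→13, due 10, tardiness 3
#118: 13→21, due 12, tardiness 9
#125: 21→25, due 13, tardiness 12
Late cases: 3.

3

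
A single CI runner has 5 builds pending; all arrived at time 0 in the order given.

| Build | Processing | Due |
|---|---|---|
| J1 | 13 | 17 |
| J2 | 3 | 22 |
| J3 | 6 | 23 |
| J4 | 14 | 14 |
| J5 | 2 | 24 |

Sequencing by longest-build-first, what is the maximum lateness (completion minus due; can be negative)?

LPT (decreasing processing time): J4 J1 J3 J2 J5.
J4: 0→14, due 14, lateness 0
J1: 14→27, due 17, lateness 10
J3: 27→33, due 23, lateness 10
J2: 33→36, due 22, lateness 14
J5: 36→38, due 24, lateness 14
Maximum = 14.

14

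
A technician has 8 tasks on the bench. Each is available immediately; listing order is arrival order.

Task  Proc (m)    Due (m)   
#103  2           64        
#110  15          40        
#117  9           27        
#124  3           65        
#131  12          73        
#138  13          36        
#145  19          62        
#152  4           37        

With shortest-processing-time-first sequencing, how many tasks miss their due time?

SPT (increasing processing time): #103 #124 #152 #117 #131 #138 #110 #145.
#103: 0→2, due 64, tardiness 0
#124: 2→5, due 65, tardiness 0
#152: 5→9, due 37, tardiness 0
#117: 9→18, due 27, tardiness 0
#131: 18→30, due 73, tardiness 0
#138: 30→43, due 36, tardiness 7
#110: 43→58, due 40, tardiness 18
#145: 58→77, due 62, tardiness 15
Late tasks: 3.

3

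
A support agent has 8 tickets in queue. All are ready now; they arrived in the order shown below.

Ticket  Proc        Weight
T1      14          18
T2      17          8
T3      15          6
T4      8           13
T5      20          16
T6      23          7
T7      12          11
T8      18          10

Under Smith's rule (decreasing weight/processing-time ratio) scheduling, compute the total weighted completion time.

4683

WSPT (decreasing weight/processing-time ratio): T4 T1 T7 T5 T8 T2 T3 T6.
T4: finishes 8, weight 13, w·C = 104
T1: finishes 22, weight 18, w·C = 396
T7: finishes 34, weight 11, w·C = 374
T5: finishes 54, weight 16, w·C = 864
T8: finishes 72, weight 10, w·C = 720
T2: finishes 89, weight 8, w·C = 712
T3: finishes 104, weight 6, w·C = 624
T6: finishes 127, weight 7, w·C = 889
Sum = 104+396+374+864+720+712+624+889 = 4683.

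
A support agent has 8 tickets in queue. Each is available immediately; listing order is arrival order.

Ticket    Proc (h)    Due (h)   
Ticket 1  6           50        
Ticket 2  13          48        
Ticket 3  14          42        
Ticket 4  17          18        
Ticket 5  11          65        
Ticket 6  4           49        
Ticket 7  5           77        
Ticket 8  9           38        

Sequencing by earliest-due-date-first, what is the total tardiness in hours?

EDD (increasing due date): Ticket 4 Ticket 8 Ticket 3 Ticket 2 Ticket 6 Ticket 1 Ticket 5 Ticket 7.
Ticket 4: 0→17, due 18, tardiness 0
Ticket 8: 17→26, due 38, tardiness 0
Ticket 3: 26→40, due 42, tardiness 0
Ticket 2: 40→53, due 48, tardiness 5
Ticket 6: 53→57, due 49, tardiness 8
Ticket 1: 57→63, due 50, tardiness 13
Ticket 5: 63→74, due 65, tardiness 9
Ticket 7: 74→79, due 77, tardiness 2
Sum = 0+0+0+5+8+13+9+2 = 37.

37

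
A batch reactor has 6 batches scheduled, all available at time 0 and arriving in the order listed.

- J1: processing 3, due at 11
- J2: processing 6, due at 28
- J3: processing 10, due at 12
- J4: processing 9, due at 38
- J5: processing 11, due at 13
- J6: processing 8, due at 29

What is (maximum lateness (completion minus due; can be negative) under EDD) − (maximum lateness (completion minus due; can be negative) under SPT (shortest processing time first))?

EDD (increasing due date): J1 J3 J5 J2 J6 J4.
J1: 0→3, due 11, lateness -8
J3: 3→13, due 12, lateness 1
J5: 13→24, due 13, lateness 11
J2: 24→30, due 28, lateness 2
J6: 30→38, due 29, lateness 9
J4: 38→47, due 38, lateness 9
Maximum = 11.
SPT (increasing processing time): J1 J2 J6 J4 J3 J5.
J1: 0→3, due 11, lateness -8
J2: 3→9, due 28, lateness -19
J6: 9→17, due 29, lateness -12
J4: 17→26, due 38, lateness -12
J3: 26→36, due 12, lateness 24
J5: 36→47, due 13, lateness 34
Maximum = 34.
Difference = 11 − 34 = -23.

-23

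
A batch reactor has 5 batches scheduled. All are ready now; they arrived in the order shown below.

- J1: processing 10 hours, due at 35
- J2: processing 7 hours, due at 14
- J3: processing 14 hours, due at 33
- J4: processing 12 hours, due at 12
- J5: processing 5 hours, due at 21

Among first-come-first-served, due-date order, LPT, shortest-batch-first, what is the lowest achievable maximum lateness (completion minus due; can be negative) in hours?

FIFO (arrival order): J1 J2 J3 J4 J5.
J1: 0→10, due 35, lateness -25
J2: 10→17, due 14, lateness 3
J3: 17→31, due 33, lateness -2
J4: 31→43, due 12, lateness 31
J5: 43→48, due 21, lateness 27
Maximum = 31.
EDD (increasing due date): J4 J2 J5 J3 J1.
J4: 0→12, due 12, lateness 0
J2: 12→19, due 14, lateness 5
J5: 19→24, due 21, lateness 3
J3: 24→38, due 33, lateness 5
J1: 38→48, due 35, lateness 13
Maximum = 13.
LPT (decreasing processing time): J3 J4 J1 J2 J5.
J3: 0→14, due 33, lateness -19
J4: 14→26, due 12, lateness 14
J1: 26→36, due 35, lateness 1
J2: 36→43, due 14, lateness 29
J5: 43→48, due 21, lateness 27
Maximum = 29.
SPT (increasing processing time): J5 J2 J1 J4 J3.
J5: 0→5, due 21, lateness -16
J2: 5→12, due 14, lateness -2
J1: 12→22, due 35, lateness -13
J4: 22→34, due 12, lateness 22
J3: 34→48, due 33, lateness 15
Maximum = 22.
FIFO 31, EDD 13, LPT 29, SPT 22 → minimum 13.

13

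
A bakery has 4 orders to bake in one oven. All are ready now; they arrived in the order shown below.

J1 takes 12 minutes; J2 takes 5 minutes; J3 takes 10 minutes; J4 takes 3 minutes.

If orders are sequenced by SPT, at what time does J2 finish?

SPT (increasing processing time): J4 J2 J3 J1.
J4: 0→3
J2: 3→8

8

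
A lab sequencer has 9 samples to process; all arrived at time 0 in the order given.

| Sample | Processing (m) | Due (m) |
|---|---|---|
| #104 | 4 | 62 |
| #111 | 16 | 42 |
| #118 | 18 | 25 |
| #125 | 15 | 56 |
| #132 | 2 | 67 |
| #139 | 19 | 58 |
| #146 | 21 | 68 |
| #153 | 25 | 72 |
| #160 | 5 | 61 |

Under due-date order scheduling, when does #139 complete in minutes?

EDD (increasing due date): #118 #111 #125 #139 #160 #104 #132 #146 #153.
#118: 0→18
#111: 18→34
#125: 34→49
#139: 49→68

68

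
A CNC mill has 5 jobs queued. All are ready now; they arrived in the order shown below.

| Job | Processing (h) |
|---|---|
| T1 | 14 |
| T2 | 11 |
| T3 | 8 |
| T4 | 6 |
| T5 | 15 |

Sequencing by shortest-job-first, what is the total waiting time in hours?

84

SPT (increasing processing time): T4 T3 T2 T1 T5.
T4: waits 0, runs 0→6
T3: waits 6, runs 6→14
T2: waits 14, runs 14→25
T1: waits 25, runs 25→39
T5: waits 39, runs 39→54
Sum = 0+6+14+25+39 = 84.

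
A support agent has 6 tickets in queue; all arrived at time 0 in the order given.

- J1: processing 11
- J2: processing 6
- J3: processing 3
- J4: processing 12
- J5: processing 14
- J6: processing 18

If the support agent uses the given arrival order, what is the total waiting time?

FIFO (arrival order): J1 J2 J3 J4 J5 J6.
J1: waits 0, runs 0→11
J2: waits 11, runs 11→17
J3: waits 17, runs 17→20
J4: waits 20, runs 20→32
J5: waits 32, runs 32→46
J6: waits 46, runs 46→64
Sum = 0+11+17+20+32+46 = 126.

126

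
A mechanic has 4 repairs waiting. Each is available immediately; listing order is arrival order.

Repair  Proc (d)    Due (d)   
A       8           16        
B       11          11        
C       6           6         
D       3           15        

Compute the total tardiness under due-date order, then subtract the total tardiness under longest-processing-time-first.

-12

EDD (increasing due date): C B D A.
C: 0→6, due 6, tardiness 0
B: 6→17, due 11, tardiness 6
D: 17→20, due 15, tardiness 5
A: 20→28, due 16, tardiness 12
Sum = 0+6+5+12 = 23.
LPT (decreasing processing time): B A C D.
B: 0→11, due 11, tardiness 0
A: 11→19, due 16, tardiness 3
C: 19→25, due 6, tardiness 19
D: 25→28, due 15, tardiness 13
Sum = 0+3+19+13 = 35.
Difference = 23 − 35 = -12.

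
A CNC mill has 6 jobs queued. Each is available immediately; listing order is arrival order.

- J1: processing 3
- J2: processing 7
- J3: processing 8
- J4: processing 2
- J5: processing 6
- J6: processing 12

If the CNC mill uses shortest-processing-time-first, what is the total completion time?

100

SPT (increasing processing time): J4 J1 J5 J2 J3 J6.
J4: 0→2
J1: 2→5
J5: 5→11
J2: 11→18
J3: 18→26
J6: 26→38
Sum = 2+5+11+18+26+38 = 100.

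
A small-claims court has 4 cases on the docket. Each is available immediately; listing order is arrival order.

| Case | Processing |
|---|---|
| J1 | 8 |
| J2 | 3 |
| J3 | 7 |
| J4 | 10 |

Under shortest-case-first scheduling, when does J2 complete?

SPT (increasing processing time): J2 J3 J1 J4.
J2: 0→3

3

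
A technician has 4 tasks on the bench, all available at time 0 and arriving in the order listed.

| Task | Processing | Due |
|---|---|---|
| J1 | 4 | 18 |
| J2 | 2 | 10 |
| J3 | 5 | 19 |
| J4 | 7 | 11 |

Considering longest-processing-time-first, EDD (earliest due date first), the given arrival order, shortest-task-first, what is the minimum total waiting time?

19

LPT (decreasing processing time): J4 J3 J1 J2.
J4: waits 0, runs 0→7
J3: waits 7, runs 7→12
J1: waits 12, runs 12→16
J2: waits 16, runs 16→18
Sum = 0+7+12+16 = 35.
EDD (increasing due date): J2 J4 J1 J3.
J2: waits 0, runs 0→2
J4: waits 2, runs 2→9
J1: waits 9, runs 9→13
J3: waits 13, runs 13→18
Sum = 0+2+9+13 = 24.
FIFO (arrival order): J1 J2 J3 J4.
J1: waits 0, runs 0→4
J2: waits 4, runs 4→6
J3: waits 6, runs 6→11
J4: waits 11, runs 11→18
Sum = 0+4+6+11 = 21.
SPT (increasing processing time): J2 J1 J3 J4.
J2: waits 0, runs 0→2
J1: waits 2, runs 2→6
J3: waits 6, runs 6→11
J4: waits 11, runs 11→18
Sum = 0+2+6+11 = 19.
LPT 35, EDD 24, FIFO 21, SPT 19 → minimum 19.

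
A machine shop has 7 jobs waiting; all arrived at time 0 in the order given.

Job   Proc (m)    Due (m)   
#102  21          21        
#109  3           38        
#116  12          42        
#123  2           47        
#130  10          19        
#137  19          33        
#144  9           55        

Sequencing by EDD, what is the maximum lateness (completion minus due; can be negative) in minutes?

23

EDD (increasing due date): #130 #102 #137 #109 #116 #123 #144.
#130: 0→10, due 19, lateness -9
#102: 10→31, due 21, lateness 10
#137: 31→50, due 33, lateness 17
#109: 50→53, due 38, lateness 15
#116: 53→65, due 42, lateness 23
#123: 65→67, due 47, lateness 20
#144: 67→76, due 55, lateness 21
Maximum = 23.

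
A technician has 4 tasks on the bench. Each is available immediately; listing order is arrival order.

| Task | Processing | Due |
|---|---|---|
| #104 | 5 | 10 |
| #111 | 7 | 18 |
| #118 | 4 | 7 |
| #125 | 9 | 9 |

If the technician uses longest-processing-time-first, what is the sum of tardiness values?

LPT (decreasing processing time): #125 #111 #104 #118.
#125: 0→9, due 9, tardiness 0
#111: 9→16, due 18, tardiness 0
#104: 16→21, due 10, tardiness 11
#118: 21→25, due 7, tardiness 18
Sum = 0+0+11+18 = 29.

29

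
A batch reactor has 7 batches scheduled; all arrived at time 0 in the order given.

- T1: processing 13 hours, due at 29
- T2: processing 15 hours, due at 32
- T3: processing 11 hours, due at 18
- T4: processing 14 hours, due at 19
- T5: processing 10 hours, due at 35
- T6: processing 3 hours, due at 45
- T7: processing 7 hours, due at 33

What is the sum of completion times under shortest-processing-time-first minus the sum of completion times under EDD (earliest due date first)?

SPT (increasing processing time): T6 T7 T5 T3 T1 T4 T2.
T6: 0→3
T7: 3→10
T5: 10→20
T3: 20→31
T1: 31→44
T4: 44→58
T2: 58→73
Sum = 3+10+20+31+44+58+73 = 239.
EDD (increasing due date): T3 T4 T1 T2 T7 T5 T6.
T3: 0→11
T4: 11→25
T1: 25→38
T2: 38→53
T7: 53→60
T5: 60→70
T6: 70→73
Sum = 11+25+38+53+60+70+73 = 330.
Difference = 239 − 330 = -91.

-91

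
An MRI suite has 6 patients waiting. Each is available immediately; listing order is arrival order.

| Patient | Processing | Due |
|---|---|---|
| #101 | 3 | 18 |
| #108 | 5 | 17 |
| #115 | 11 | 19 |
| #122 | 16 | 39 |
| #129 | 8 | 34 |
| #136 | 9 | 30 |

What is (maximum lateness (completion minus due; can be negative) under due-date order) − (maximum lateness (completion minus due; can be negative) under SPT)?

-4

EDD (increasing due date): #108 #101 #115 #136 #129 #122.
#108: 0→5, due 17, lateness -12
#101: 5→8, due 18, lateness -10
#115: 8→19, due 19, lateness 0
#136: 19→28, due 30, lateness -2
#129: 28→36, due 34, lateness 2
#122: 36→52, due 39, lateness 13
Maximum = 13.
SPT (increasing processing time): #101 #108 #129 #136 #115 #122.
#101: 0→3, due 18, lateness -15
#108: 3→8, due 17, lateness -9
#129: 8→16, due 34, lateness -18
#136: 16→25, due 30, lateness -5
#115: 25→36, due 19, lateness 17
#122: 36→52, due 39, lateness 13
Maximum = 17.
Difference = 13 − 17 = -4.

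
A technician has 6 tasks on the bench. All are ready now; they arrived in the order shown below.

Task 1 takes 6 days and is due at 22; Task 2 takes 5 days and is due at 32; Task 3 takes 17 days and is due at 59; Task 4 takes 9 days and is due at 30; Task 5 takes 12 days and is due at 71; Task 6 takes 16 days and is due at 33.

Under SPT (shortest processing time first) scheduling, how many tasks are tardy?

2

SPT (increasing processing time): Task 2 Task 1 Task 4 Task 5 Task 6 Task 3.
Task 2: 0→5, due 32, tardiness 0
Task 1: 5→11, due 22, tardiness 0
Task 4: 11→20, due 30, tardiness 0
Task 5: 20→32, due 71, tardiness 0
Task 6: 32→48, due 33, tardiness 15
Task 3: 48→65, due 59, tardiness 6
Late tasks: 2.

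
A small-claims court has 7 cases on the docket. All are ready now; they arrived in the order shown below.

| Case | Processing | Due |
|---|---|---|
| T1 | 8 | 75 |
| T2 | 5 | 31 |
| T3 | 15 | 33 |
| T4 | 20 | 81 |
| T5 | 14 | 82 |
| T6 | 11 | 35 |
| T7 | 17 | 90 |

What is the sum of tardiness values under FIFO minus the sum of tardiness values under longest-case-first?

FIFO (arrival order): T1 T2 T3 T4 T5 T6 T7.
T1: 0→8, due 75, tardiness 0
T2: 8→13, due 31, tardiness 0
T3: 13→28, due 33, tardiness 0
T4: 28→48, due 81, tardiness 0
T5: 48→62, due 82, tardiness 0
T6: 62→73, due 35, tardiness 38
T7: 73→90, due 90, tardiness 0
Sum = 0+0+0+0+0+38+0 = 38.
LPT (decreasing processing time): T4 T7 T3 T5 T6 T1 T2.
T4: 0→20, due 81, tardiness 0
T7: 20→37, due 90, tardiness 0
T3: 37→52, due 33, tardiness 19
T5: 52→66, due 82, tardiness 0
T6: 66→77, due 35, tardiness 42
T1: 77→85, due 75, tardiness 10
T2: 85→90, due 31, tardiness 59
Sum = 0+0+19+0+42+10+59 = 130.
Difference = 38 − 130 = -92.

-92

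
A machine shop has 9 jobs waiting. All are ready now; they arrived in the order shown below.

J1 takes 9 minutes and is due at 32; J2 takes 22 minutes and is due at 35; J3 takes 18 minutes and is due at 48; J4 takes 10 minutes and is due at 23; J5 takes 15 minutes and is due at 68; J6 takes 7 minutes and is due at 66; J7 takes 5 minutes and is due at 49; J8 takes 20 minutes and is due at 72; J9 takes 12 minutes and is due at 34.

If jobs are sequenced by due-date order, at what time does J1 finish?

EDD (increasing due date): J4 J1 J9 J2 J3 J7 J6 J5 J8.
J4: 0→10
J1: 10→19

19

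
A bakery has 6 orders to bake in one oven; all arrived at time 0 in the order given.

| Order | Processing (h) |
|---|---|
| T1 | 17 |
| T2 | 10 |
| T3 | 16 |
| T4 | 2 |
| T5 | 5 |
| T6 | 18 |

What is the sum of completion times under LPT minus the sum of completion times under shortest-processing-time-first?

122

LPT (decreasing processing time): T6 T1 T3 T2 T5 T4.
T6: 0→18
T1: 18→35
T3: 35→51
T2: 51→61
T5: 61→66
T4: 66→68
Sum = 18+35+51+61+66+68 = 299.
SPT (increasing processing time): T4 T5 T2 T3 T1 T6.
T4: 0→2
T5: 2→7
T2: 7→17
T3: 17→33
T1: 33→50
T6: 50→68
Sum = 2+7+17+33+50+68 = 177.
Difference = 299 − 177 = 122.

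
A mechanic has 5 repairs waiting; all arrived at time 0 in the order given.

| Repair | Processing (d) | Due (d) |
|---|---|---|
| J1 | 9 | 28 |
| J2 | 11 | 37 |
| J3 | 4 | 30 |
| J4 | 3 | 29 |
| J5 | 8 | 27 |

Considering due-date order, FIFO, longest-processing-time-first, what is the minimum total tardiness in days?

EDD (increasing due date): J5 J1 J4 J3 J2.
J5: 0→8, due 27, tardiness 0
J1: 8→17, due 28, tardiness 0
J4: 17→20, due 29, tardiness 0
J3: 20→24, due 30, tardiness 0
J2: 24→35, due 37, tardiness 0
Sum = 0+0+0+0+0 = 0.
FIFO (arrival order): J1 J2 J3 J4 J5.
J1: 0→9, due 28, tardiness 0
J2: 9→20, due 37, tardiness 0
J3: 20→24, due 30, tardiness 0
J4: 24→27, due 29, tardiness 0
J5: 27→35, due 27, tardiness 8
Sum = 0+0+0+0+8 = 8.
LPT (decreasing processing time): J2 J1 J5 J3 J4.
J2: 0→11, due 37, tardiness 0
J1: 11→20, due 28, tardiness 0
J5: 20→28, due 27, tardiness 1
J3: 28→32, due 30, tardiness 2
J4: 32→35, due 29, tardiness 6
Sum = 0+0+1+2+6 = 9.
EDD 0, FIFO 8, LPT 9 → minimum 0.

0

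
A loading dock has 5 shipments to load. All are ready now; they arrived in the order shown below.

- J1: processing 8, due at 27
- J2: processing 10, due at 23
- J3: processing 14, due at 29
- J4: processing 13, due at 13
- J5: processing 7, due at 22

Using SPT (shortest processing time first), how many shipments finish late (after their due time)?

SPT (increasing processing time): J5 J1 J2 J4 J3.
J5: 0→7, due 22, tardiness 0
J1: 7→15, due 27, tardiness 0
J2: 15→25, due 23, tardiness 2
J4: 25→38, due 13, tardiness 25
J3: 38→52, due 29, tardiness 23
Late shipments: 3.

3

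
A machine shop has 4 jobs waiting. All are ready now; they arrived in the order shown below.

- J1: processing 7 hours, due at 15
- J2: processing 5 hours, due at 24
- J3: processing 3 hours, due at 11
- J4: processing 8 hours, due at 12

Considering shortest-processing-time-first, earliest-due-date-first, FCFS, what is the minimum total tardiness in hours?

SPT (increasing processing time): J3 J2 J1 J4.
J3: 0→3, due 11, tardiness 0
J2: 3→8, due 24, tardiness 0
J1: 8→15, due 15, tardiness 0
J4: 15→23, due 12, tardiness 11
Sum = 0+0+0+11 = 11.
EDD (increasing due date): J3 J4 J1 J2.
J3: 0→3, due 11, tardiness 0
J4: 3→11, due 12, tardiness 0
J1: 11→18, due 15, tardiness 3
J2: 18→23, due 24, tardiness 0
Sum = 0+0+3+0 = 3.
FIFO (arrival order): J1 J2 J3 J4.
J1: 0→7, due 15, tardiness 0
J2: 7→12, due 24, tardiness 0
J3: 12→15, due 11, tardiness 4
J4: 15→23, due 12, tardiness 11
Sum = 0+0+4+11 = 15.
SPT 11, EDD 3, FIFO 15 → minimum 3.

3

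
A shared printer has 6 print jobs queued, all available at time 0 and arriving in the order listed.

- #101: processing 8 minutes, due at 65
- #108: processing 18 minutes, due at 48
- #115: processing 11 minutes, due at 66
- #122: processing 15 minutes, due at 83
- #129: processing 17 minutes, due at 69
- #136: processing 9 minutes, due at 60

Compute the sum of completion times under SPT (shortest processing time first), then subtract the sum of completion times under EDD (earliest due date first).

SPT (increasing processing time): #101 #136 #115 #122 #129 #108.
#101: 0→8
#136: 8→17
#115: 17→28
#122: 28→43
#129: 43→60
#108: 60→78
Sum = 8+17+28+43+60+78 = 234.
EDD (increasing due date): #108 #136 #101 #115 #129 #122.
#108: 0→18
#136: 18→27
#101: 27→35
#115: 35→46
#129: 46→63
#122: 63→78
Sum = 18+27+35+46+63+78 = 267.
Difference = 234 − 267 = -33.

-33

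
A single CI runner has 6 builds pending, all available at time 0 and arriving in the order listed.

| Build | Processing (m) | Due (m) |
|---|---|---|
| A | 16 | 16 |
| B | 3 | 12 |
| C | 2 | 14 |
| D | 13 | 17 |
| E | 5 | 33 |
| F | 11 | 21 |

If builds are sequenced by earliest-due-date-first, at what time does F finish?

45

EDD (increasing due date): B C A D F E.
B: 0→3
C: 3→5
A: 5→21
D: 21→34
F: 34→45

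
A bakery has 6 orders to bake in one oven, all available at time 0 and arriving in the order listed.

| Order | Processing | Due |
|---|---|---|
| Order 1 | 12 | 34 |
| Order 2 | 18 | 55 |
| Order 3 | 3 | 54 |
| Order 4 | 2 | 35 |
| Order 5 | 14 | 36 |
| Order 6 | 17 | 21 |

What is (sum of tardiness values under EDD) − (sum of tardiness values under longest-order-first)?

EDD (increasing due date): Order 6 Order 1 Order 4 Order 5 Order 3 Order 2.
Order 6: 0→17, due 21, tardiness 0
Order 1: 17→29, due 34, tardiness 0
Order 4: 29→31, due 35, tardiness 0
Order 5: 31→45, due 36, tardiness 9
Order 3: 45→48, due 54, tardiness 0
Order 2: 48→66, due 55, tardiness 11
Sum = 0+0+0+9+0+11 = 20.
LPT (decreasing processing time): Order 2 Order 6 Order 5 Order 1 Order 3 Order 4.
Order 2: 0→18, due 55, tardiness 0
Order 6: 18→35, due 21, tardiness 14
Order 5: 35→49, due 36, tardiness 13
Order 1: 49→61, due 34, tardiness 27
Order 3: 61→64, due 54, tardiness 10
Order 4: 64→66, due 35, tardiness 31
Sum = 0+14+13+27+10+31 = 95.
Difference = 20 − 95 = -75.

-75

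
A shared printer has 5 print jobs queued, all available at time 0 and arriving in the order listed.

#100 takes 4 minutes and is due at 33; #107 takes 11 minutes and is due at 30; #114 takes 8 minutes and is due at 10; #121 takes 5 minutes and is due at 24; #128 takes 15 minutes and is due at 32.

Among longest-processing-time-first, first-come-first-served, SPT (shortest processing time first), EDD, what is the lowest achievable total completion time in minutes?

101

LPT (decreasing processing time): #128 #107 #114 #121 #100.
#128: 0→15
#107: 15→26
#114: 26→34
#121: 34→39
#100: 39→43
Sum = 15+26+34+39+43 = 157.
FIFO (arrival order): #100 #107 #114 #121 #128.
#100: 0→4
#107: 4→15
#114: 15→23
#121: 23→28
#128: 28→43
Sum = 4+15+23+28+43 = 113.
SPT (increasing processing time): #100 #121 #114 #107 #128.
#100: 0→4
#121: 4→9
#114: 9→17
#107: 17→28
#128: 28→43
Sum = 4+9+17+28+43 = 101.
EDD (increasing due date): #114 #121 #107 #128 #100.
#114: 0→8
#121: 8→13
#107: 13→24
#128: 24→39
#100: 39→43
Sum = 8+13+24+39+43 = 127.
LPT 157, FIFO 113, SPT 101, EDD 127 → minimum 101.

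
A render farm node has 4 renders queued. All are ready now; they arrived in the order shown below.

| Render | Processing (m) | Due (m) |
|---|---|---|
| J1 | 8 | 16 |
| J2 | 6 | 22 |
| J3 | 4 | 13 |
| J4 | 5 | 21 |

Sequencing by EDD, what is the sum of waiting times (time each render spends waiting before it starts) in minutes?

33

EDD (increasing due date): J3 J1 J4 J2.
J3: waits 0, runs 0→4
J1: waits 4, runs 4→12
J4: waits 12, runs 12→17
J2: waits 17, runs 17→23
Sum = 0+4+12+17 = 33.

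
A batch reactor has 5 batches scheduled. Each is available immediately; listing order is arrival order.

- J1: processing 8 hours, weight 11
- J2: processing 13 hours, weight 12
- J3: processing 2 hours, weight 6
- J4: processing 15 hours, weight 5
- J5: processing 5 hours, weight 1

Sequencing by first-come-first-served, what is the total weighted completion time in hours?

711

FIFO (arrival order): J1 J2 J3 J4 J5.
J1: finishes 8, weight 11, w·C = 88
J2: finishes 21, weight 12, w·C = 252
J3: finishes 23, weight 6, w·C = 138
J4: finishes 38, weight 5, w·C = 190
J5: finishes 43, weight 1, w·C = 43
Sum = 88+252+138+190+43 = 711.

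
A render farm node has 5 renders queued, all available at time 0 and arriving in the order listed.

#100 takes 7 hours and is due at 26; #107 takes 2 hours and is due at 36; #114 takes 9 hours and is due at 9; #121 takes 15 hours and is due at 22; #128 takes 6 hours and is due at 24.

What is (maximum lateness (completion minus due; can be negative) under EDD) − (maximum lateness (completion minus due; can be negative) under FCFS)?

EDD (increasing due date): #114 #121 #128 #100 #107.
#114: 0→9, due 9, lateness 0
#121: 9→24, due 22, lateness 2
#128: 24→30, due 24, lateness 6
#100: 30→37, due 26, lateness 11
#107: 37→39, due 36, lateness 3
Maximum = 11.
FIFO (arrival order): #100 #107 #114 #121 #128.
#100: 0→7, due 26, lateness -19
#107: 7→9, due 36, lateness -27
#114: 9→18, due 9, lateness 9
#121: 18→33, due 22, lateness 11
#128: 33→39, due 24, lateness 15
Maximum = 15.
Difference = 11 − 15 = -4.

-4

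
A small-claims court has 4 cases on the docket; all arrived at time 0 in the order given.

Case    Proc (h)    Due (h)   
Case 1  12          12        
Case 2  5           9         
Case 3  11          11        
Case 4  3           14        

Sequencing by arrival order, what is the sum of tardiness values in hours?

42

FIFO (arrival order): Case 1 Case 2 Case 3 Case 4.
Case 1: 0→12, due 12, tardiness 0
Case 2: 12→17, due 9, tardiness 8
Case 3: 17→28, due 11, tardiness 17
Case 4: 28→31, due 14, tardiness 17
Sum = 0+8+17+17 = 42.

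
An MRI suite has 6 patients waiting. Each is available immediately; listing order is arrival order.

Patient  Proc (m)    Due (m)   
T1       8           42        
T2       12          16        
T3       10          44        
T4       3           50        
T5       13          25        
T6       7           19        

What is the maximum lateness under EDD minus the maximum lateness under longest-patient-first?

-24

EDD (increasing due date): T2 T6 T5 T1 T3 T4.
T2: 0→12, due 16, lateness -4
T6: 12→19, due 19, lateness 0
T5: 19→32, due 25, lateness 7
T1: 32→40, due 42, lateness -2
T3: 40→50, due 44, lateness 6
T4: 50→53, due 50, lateness 3
Maximum = 7.
LPT (decreasing processing time): T5 T2 T3 T1 T6 T4.
T5: 0→13, due 25, lateness -12
T2: 13→25, due 16, lateness 9
T3: 25→35, due 44, lateness -9
T1: 35→43, due 42, lateness 1
T6: 43→50, due 19, lateness 31
T4: 50→53, due 50, lateness 3
Maximum = 31.
Difference = 7 − 31 = -24.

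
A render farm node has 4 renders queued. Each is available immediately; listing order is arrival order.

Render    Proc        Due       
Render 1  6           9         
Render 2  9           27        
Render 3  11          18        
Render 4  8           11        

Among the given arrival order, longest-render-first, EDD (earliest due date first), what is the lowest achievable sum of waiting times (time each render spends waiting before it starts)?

FIFO (arrival order): Render 1 Render 2 Render 3 Render 4.
Render 1: waits 0, runs 0→6
Render 2: waits 6, runs 6→15
Render 3: waits 15, runs 15→26
Render 4: waits 26, runs 26→34
Sum = 0+6+15+26 = 47.
LPT (decreasing processing time): Render 3 Render 2 Render 4 Render 1.
Render 3: waits 0, runs 0→11
Render 2: waits 11, runs 11→20
Render 4: waits 20, runs 20→28
Render 1: waits 28, runs 28→34
Sum = 0+11+20+28 = 59.
EDD (increasing due date): Render 1 Render 4 Render 3 Render 2.
Render 1: waits 0, runs 0→6
Render 4: waits 6, runs 6→14
Render 3: waits 14, runs 14→25
Render 2: waits 25, runs 25→34
Sum = 0+6+14+25 = 45.
FIFO 47, LPT 59, EDD 45 → minimum 45.

45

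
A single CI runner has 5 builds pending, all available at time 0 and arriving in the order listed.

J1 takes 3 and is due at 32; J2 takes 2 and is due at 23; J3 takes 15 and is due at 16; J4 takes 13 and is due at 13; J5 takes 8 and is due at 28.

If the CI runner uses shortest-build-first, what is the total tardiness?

SPT (increasing processing time): J2 J1 J5 J4 J3.
J2: 0→2, due 23, tardiness 0
J1: 2→5, due 32, tardiness 0
J5: 5→13, due 28, tardiness 0
J4: 13→26, due 13, tardiness 13
J3: 26→41, due 16, tardiness 25
Sum = 0+0+0+13+25 = 38.

38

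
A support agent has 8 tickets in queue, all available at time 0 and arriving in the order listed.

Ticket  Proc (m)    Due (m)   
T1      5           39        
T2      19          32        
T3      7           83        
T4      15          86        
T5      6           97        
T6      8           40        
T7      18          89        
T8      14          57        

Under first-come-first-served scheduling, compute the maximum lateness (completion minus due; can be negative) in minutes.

FIFO (arrival order): T1 T2 T3 T4 T5 T6 T7 T8.
T1: 0→5, due 39, lateness -34
T2: 5→24, due 32, lateness -8
T3: 24→31, due 83, lateness -52
T4: 31→46, due 86, lateness -40
T5: 46→52, due 97, lateness -45
T6: 52→60, due 40, lateness 20
T7: 60→78, due 89, lateness -11
T8: 78→92, due 57, lateness 35
Maximum = 35.

35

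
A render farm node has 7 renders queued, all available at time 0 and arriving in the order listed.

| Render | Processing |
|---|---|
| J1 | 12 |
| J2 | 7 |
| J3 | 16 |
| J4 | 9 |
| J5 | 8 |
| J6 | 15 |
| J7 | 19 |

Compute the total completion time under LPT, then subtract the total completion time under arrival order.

87

LPT (decreasing processing time): J7 J3 J6 J1 J4 J5 J2.
J7: 0→19
J3: 19→35
J6: 35→50
J1: 50→62
J4: 62→71
J5: 71→79
J2: 79→86
Sum = 19+35+50+62+71+79+86 = 402.
FIFO (arrival order): J1 J2 J3 J4 J5 J6 J7.
J1: 0→12
J2: 12→19
J3: 19→35
J4: 35→44
J5: 44→52
J6: 52→67
J7: 67→86
Sum = 12+19+35+44+52+67+86 = 315.
Difference = 402 − 315 = 87.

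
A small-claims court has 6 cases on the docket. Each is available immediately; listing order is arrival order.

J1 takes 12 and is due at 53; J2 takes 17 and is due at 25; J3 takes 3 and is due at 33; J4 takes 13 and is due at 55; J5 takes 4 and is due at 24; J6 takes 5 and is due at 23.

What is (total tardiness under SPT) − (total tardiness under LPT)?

SPT (increasing processing time): J3 J5 J6 J1 J4 J2.
J3: 0→3, due 33, tardiness 0
J5: 3→7, due 24, tardiness 0
J6: 7→12, due 23, tardiness 0
J1: 12→24, due 53, tardiness 0
J4: 24→37, due 55, tardiness 0
J2: 37→54, due 25, tardiness 29
Sum = 0+0+0+0+0+29 = 29.
LPT (decreasing processing time): J2 J4 J1 J6 J5 J3.
J2: 0→17, due 25, tardiness 0
J4: 17→30, due 55, tardiness 0
J1: 30→42, due 53, tardiness 0
J6: 42→47, due 23, tardiness 24
J5: 47→51, due 24, tardiness 27
J3: 51→54, due 33, tardiness 21
Sum = 0+0+0+24+27+21 = 72.
Difference = 29 − 72 = -43.

-43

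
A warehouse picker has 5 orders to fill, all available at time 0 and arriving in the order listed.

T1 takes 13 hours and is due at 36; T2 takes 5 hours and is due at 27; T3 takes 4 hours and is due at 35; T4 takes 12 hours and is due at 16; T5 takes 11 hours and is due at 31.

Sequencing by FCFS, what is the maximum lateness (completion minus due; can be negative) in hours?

18

FIFO (arrival order): T1 T2 T3 T4 T5.
T1: 0→13, due 36, lateness -23
T2: 13→18, due 27, lateness -9
T3: 18→22, due 35, lateness -13
T4: 22→34, due 16, lateness 18
T5: 34→45, due 31, lateness 14
Maximum = 18.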